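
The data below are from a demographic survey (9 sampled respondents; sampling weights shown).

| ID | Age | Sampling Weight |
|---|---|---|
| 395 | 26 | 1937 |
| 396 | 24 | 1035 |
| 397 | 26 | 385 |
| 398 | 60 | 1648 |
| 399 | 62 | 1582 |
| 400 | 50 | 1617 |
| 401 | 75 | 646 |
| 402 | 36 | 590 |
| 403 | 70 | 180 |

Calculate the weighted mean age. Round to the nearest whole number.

Weighted sum = 445316
Sum of weights = 1937 + 1035 + 385 + 1648 + 1582 + 1617 + 646 + 590 + 180 = 9620
Weighted mean = 445316 / 9620 = 46.290644

46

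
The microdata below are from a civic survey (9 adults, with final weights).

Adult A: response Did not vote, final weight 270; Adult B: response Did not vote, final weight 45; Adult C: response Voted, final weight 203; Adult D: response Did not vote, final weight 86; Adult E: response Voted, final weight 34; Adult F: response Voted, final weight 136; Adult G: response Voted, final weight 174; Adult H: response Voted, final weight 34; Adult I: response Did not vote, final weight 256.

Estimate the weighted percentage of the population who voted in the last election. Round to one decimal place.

Sum of weights for 'Voted' = 203 + 34 + 136 + 174 + 34 = 581
Total weight = 1238
Weighted proportion = 581 / 1238 = 0.46930533 → 46.930533%

46.9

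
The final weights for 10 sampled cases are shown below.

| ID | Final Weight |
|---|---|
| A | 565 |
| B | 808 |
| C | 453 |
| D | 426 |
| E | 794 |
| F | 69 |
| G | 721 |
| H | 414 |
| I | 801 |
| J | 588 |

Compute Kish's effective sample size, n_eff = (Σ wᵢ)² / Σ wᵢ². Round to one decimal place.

8.7

Σ wᵢ = 5639
Σ wᵢ² = 319225 + 652864 + 205209 + 181476 + 630436 + 4761 + 519841 + 171396 + 641601 + 345744 = 3672553
n_eff = 5639² / 3672553 = 31798321 / 3672553 = 8.6583695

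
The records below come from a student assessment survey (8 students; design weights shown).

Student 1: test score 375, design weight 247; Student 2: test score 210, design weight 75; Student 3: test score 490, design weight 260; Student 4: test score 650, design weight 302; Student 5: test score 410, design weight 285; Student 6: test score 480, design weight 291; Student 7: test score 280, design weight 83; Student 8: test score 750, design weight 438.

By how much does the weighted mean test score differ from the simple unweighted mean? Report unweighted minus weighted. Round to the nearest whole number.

-70

Unweighted sum = 3645
Unweighted mean = 3645 / 8 = 455.625
Weighted sum = 375×247 + 210×75 + 490×260 + 650×302 + 410×285 + 480×291 + 280×83 + 750×438
  = 92625 + 15750 + 127400 + 196300 + 116850 + 139680 + 23240 + 328500 = 1040345
Sum of weights = 1981
Weighted mean = 1040345 / 1981 = 525.16153
Difference (unweighted minus weighted) = -69.536535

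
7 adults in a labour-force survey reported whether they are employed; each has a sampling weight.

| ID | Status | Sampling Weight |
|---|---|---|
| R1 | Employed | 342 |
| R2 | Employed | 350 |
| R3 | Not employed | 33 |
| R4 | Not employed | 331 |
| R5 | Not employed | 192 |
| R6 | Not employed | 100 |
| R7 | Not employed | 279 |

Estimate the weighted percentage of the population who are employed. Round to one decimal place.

42.5

Sum of weights for 'Employed' = 342 + 350 = 692
Total weight = 342 + 350 + 33 + 331 + 192 + 100 + 279 = 1627
Weighted proportion = 692 / 1627 = 0.42532268 → 42.532268%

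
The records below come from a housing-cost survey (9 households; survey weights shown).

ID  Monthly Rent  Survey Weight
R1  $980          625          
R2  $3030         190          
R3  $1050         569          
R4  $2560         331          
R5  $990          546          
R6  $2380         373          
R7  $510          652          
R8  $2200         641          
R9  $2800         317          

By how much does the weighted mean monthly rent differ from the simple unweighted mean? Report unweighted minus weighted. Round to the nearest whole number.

257

Unweighted sum = 16500
Unweighted mean = 16500 / 9 = 1833.3333
Weighted sum = 980×625 + 3030×190 + 1050×569 + 2560×331 + 990×546 + 2380×373 + 510×652 + 2200×641 + 2800×317
  = 612500 + 575700 + 597450 + 847360 + 540540 + 887740 + 332520 + 1410200 + 887600 = 6691610
Sum of weights = 625 + 190 + 569 + 331 + 546 + 373 + 652 + 641 + 317 = 4244
Weighted mean = 6691610 / 4244 = 1576.7224
Difference (unweighted minus weighted) = 256.6109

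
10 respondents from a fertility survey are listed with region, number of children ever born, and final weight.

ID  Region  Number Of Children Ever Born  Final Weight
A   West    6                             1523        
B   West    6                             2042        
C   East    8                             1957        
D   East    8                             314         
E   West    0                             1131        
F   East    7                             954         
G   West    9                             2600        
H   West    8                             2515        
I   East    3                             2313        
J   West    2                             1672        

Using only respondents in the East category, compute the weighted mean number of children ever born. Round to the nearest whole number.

6

East rows: C, D, F, I
Weighted sum = 8×1957 + 8×314 + 7×954 + 3×2313
  = 15656 + 2512 + 6678 + 6939 = 31785
Sum of weights = 1957 + 314 + 954 + 2313 = 5538
Weighted mean = 31785 / 5538 = 5.7394366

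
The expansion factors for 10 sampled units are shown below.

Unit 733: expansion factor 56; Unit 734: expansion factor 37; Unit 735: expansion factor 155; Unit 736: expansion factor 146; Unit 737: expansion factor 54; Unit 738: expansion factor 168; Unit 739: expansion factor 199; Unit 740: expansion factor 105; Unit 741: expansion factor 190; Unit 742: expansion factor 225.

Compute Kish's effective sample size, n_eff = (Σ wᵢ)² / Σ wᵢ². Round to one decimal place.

8.2

Σ wᵢ = 1335
Σ wᵢ² = 3136 + 1369 + 24025 + 21316 + 2916 + 28224 + 39601 + 11025 + 36100 + 50625 = 218337
n_eff = 1335² / 218337 = 1782225 / 218337 = 8.1627255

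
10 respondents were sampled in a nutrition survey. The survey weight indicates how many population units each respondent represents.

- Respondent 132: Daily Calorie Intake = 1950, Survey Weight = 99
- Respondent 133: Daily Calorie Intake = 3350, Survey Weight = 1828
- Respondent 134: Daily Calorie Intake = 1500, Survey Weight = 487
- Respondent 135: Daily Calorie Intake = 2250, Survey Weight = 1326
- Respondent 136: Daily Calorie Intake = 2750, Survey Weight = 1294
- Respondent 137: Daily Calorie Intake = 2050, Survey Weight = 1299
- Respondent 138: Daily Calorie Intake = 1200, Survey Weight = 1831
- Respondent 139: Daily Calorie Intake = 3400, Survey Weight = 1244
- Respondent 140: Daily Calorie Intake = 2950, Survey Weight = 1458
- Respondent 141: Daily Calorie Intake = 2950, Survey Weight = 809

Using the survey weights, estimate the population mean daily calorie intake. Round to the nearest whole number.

2515

Weighted sum = 1950×99 + 3350×1828 + 1500×487 + 2250×1326 + 2750×1294 + 2050×1299 + 1200×1831 + 3400×1244 + 2950×1458 + 2950×809
  = 29366750
Sum of weights = 99 + 1828 + 487 + 1326 + 1294 + 1299 + 1831 + 1244 + 1458 + 809 = 11675
Weighted mean = 29366750 / 11675 = 2515.3533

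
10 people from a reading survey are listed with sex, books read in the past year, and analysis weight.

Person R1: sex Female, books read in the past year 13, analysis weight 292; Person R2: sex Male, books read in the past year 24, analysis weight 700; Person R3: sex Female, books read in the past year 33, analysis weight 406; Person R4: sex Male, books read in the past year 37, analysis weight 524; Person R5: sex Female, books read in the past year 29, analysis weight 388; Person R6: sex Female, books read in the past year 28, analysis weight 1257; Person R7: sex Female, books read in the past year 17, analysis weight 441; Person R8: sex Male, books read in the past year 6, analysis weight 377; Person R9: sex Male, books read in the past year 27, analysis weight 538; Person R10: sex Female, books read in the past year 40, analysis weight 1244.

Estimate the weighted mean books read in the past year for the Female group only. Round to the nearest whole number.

30

Female rows: R1, R3, R5, R6, R7, R10
Weighted sum = 13×292 + 33×406 + 29×388 + 28×1257 + 17×441 + 40×1244
  = 3796 + 13398 + 11252 + 35196 + 7497 + 49760 = 120899
Sum of weights = 292 + 406 + 388 + 1257 + 441 + 1244 = 4028
Weighted mean = 120899 / 4028 = 30.014647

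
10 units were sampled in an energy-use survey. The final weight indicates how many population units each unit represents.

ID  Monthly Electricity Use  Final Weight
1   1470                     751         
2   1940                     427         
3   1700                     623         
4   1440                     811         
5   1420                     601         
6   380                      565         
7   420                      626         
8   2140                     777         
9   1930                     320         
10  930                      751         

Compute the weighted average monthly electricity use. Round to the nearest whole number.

Weighted sum = 1470×751 + 1940×427 + 1700×623 + 1440×811 + 1420×601 + 380×565 + 420×626 + 2140×777 + 1930×320 + 930×751
  = 1103970 + 828380 + 1059100 + 1167840 + 853420 + 214700 + 262920 + 1662780 + 617600 + 698430 = 8469140
Sum of weights = 751 + 427 + 623 + 811 + 601 + 565 + 626 + 777 + 320 + 751 = 6252
Weighted mean = 8469140 / 6252 = 1354.6289

1355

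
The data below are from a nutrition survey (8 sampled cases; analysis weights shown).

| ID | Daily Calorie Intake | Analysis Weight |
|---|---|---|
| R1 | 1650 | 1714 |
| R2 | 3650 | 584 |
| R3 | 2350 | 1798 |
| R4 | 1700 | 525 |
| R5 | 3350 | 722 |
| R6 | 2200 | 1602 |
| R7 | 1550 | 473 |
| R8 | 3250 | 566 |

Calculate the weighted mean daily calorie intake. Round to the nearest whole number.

Weighted sum = 1650×1714 + 3650×584 + 2350×1798 + 1700×525 + 3350×722 + 2200×1602 + 1550×473 + 3250×566
  = 18593250
Sum of weights = 1714 + 584 + 1798 + 525 + 722 + 1602 + 473 + 566 = 7984
Weighted mean = 18593250 / 7984 = 2328.8139

2329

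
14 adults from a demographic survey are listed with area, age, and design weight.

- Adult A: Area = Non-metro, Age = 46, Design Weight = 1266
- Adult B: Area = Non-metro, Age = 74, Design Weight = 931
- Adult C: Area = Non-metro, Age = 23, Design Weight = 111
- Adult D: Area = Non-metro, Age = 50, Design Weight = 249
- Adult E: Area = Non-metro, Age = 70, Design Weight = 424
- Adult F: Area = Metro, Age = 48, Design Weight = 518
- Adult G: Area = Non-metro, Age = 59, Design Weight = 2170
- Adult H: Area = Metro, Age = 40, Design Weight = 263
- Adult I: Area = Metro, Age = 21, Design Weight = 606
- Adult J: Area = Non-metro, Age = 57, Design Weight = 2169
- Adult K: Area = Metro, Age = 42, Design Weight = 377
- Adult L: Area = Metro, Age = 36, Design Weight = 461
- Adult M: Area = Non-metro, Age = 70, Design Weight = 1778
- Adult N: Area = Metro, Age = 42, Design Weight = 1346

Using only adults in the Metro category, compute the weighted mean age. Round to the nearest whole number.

38

Metro rows: F, H, I, K, L, N
Weighted sum = 48×518 + 40×263 + 21×606 + 42×377 + 36×461 + 42×1346
  = 24864 + 10520 + 12726 + 15834 + 16596 + 56532 = 137072
Sum of weights = 3571
Weighted mean = 137072 / 3571 = 38.384766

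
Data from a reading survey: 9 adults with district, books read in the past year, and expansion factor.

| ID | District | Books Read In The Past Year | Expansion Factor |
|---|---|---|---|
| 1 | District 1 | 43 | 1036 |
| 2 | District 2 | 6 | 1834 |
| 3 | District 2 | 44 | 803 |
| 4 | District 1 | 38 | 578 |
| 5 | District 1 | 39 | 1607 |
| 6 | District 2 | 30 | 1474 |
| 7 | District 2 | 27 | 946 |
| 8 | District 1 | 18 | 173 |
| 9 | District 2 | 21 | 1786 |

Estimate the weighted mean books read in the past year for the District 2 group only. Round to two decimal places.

22.45

District 2 rows: 2, 3, 6, 7, 9
Weighted sum = 6×1834 + 44×803 + 30×1474 + 27×946 + 21×1786
  = 11004 + 35332 + 44220 + 25542 + 37506 = 153604
Sum of weights = 6843
Weighted mean = 153604 / 6843 = 22.44688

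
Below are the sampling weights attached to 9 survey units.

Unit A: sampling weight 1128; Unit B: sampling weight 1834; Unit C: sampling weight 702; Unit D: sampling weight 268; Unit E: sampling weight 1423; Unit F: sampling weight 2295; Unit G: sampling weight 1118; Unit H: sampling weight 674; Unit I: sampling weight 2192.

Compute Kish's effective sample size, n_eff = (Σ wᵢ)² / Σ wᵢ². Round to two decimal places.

7.12

Σ wᵢ = 1128 + 1834 + 702 + 268 + 1423 + 2295 + 1118 + 674 + 2192 = 11634
Σ wᵢ² = 1272384 + 3363556 + 492804 + 71824 + 2024929 + 5267025 + 1249924 + 454276 + 4804864 = 19001586
n_eff = 11634² / 19001586 = 135349956 / 19001586 = 7.1230873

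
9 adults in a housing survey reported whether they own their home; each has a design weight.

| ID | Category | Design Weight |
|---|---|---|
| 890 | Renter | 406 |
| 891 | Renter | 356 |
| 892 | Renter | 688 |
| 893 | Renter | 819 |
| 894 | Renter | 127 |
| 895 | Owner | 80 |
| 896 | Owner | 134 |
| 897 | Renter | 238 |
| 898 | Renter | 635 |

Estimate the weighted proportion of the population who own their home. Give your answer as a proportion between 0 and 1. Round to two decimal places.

0.06

Sum of weights for 'Owner' = 80 + 134 = 214
Total weight = 3483
Weighted proportion = 214 / 3483 = 0.061441286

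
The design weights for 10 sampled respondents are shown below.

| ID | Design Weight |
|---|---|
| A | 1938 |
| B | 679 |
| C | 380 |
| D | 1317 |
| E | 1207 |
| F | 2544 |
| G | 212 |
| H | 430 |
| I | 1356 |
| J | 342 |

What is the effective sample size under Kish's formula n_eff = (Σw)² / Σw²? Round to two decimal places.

Σ wᵢ = 1938 + 679 + 380 + 1317 + 1207 + 2544 + 212 + 430 + 1356 + 342 = 10405
Σ wᵢ² = 3755844 + 461041 + 144400 + 1734489 + 1456849 + 6471936 + 44944 + 184900 + 1838736 + 116964 = 16210103
n_eff = 10405² / 16210103 = 108264025 / 16210103 = 6.6787993

6.68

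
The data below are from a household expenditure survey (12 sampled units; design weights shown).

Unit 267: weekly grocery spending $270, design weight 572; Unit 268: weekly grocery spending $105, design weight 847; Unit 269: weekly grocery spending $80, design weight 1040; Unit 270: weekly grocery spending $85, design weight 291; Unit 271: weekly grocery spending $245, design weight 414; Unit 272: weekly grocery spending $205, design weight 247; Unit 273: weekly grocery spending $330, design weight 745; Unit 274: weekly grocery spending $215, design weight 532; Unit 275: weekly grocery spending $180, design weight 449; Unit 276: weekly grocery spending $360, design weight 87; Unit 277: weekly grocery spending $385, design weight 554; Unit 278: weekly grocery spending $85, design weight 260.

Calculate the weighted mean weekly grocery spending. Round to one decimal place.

200.6

Weighted sum = 270×572 + 105×847 + 80×1040 + 85×291 + 245×414 + 205×247 + 330×745 + 215×532 + 180×449 + 360×87 + 385×554 + 85×260
  = 154440 + 88935 + 83200 + 24735 + 101430 + 50635 + 245850 + 114380 + 80820 + 31320 + 213290 + 22100 = 1211135
Sum of weights = 572 + 847 + 1040 + 291 + 414 + 247 + 745 + 532 + 449 + 87 + 554 + 260 = 6038
Weighted mean = 1211135 / 6038 = 200.58546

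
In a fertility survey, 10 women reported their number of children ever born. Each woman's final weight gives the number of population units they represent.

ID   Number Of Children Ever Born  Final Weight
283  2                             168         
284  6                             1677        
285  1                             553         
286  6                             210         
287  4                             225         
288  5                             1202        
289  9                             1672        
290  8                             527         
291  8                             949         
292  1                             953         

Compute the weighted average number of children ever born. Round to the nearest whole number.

6

Weighted sum = 2×168 + 6×1677 + 1×553 + 6×210 + 4×225 + 5×1202 + 9×1672 + 8×527 + 8×949 + 1×953
  = 336 + 10062 + 553 + 1260 + 900 + 6010 + 15048 + 4216 + 7592 + 953 = 46930
Sum of weights = 8136
Weighted mean = 46930 / 8136 = 5.7681908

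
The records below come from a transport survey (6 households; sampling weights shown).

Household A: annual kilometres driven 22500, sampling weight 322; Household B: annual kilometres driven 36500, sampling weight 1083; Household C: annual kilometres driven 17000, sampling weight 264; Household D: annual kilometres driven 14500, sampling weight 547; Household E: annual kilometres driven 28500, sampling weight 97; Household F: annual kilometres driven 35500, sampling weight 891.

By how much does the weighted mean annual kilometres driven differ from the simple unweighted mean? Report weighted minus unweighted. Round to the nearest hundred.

3500

Unweighted sum = 22500 + 36500 + 17000 + 14500 + 28500 + 35500 = 154500
Unweighted mean = 154500 / 6 = 25750
Weighted sum = 22500×322 + 36500×1083 + 17000×264 + 14500×547 + 28500×97 + 35500×891
  = 93589000
Sum of weights = 322 + 1083 + 264 + 547 + 97 + 891 = 3204
Weighted mean = 93589000 / 3204 = 29210.05
Difference (weighted minus unweighted) = 3460.0499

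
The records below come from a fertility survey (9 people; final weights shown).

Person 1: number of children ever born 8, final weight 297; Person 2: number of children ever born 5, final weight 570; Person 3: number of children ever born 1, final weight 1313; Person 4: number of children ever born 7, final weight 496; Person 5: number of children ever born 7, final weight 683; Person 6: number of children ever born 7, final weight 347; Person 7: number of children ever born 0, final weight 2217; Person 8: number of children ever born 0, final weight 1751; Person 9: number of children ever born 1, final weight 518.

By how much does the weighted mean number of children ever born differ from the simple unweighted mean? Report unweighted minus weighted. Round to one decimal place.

Unweighted sum = 36
Unweighted mean = 36 / 9 = 4
Weighted sum = 8×297 + 5×570 + 1×1313 + 7×496 + 7×683 + 7×347 + 0×2217 + 0×1751 + 1×518
  = 17739
Sum of weights = 297 + 570 + 1313 + 496 + 683 + 347 + 2217 + 1751 + 518 = 8192
Weighted mean = 17739 / 8192 = 2.1654053
Difference (unweighted minus weighted) = 1.8345947

1.8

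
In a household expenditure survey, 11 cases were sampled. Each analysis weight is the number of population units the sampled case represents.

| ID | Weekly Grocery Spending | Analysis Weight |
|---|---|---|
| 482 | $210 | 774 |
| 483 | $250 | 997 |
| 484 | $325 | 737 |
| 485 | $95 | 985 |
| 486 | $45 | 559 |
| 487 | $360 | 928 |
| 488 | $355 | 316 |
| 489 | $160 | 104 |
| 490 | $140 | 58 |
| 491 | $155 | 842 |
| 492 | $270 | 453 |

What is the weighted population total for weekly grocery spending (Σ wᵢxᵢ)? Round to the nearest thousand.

1494000

Weighted total = 210×774 + 250×997 + 325×737 + 95×985 + 45×559 + 360×928 + 355×316 + 160×104 + 140×58 + 155×842 + 270×453
  = 1493885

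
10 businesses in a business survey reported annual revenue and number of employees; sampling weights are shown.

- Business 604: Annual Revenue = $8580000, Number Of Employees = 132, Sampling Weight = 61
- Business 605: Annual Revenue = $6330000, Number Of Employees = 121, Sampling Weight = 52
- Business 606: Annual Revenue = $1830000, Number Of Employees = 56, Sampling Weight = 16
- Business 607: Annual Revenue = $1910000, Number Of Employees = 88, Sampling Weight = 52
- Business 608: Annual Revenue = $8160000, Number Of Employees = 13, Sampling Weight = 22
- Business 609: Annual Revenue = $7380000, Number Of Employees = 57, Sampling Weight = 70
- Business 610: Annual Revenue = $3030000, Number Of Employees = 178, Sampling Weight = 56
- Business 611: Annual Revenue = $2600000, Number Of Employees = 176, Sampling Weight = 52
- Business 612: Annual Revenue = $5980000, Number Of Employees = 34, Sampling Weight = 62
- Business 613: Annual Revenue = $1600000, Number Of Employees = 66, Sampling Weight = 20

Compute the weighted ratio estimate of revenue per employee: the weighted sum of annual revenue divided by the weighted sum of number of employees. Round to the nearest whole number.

51134

Σ wᵢ·y = 8580000×61 + 6330000×52 + 1830000×16 + 1910000×52 + 8160000×22 + 7380000×70 + 3030000×56 + 2600000×52 + 5980000×62 + 1600000×20
  = 523380000 + 329160000 + 29280000 + 99320000 + 179520000 + 516600000 + 169680000 + 135200000 + 370760000 + 32000000 = 2384900000
Σ wᵢ·x = 132×61 + 121×52 + 56×16 + 88×52 + 13×22 + 57×70 + 178×56 + 176×52 + 34×62 + 66×20
  = 46640
Ratio = 2384900000 / 46640 = 51134.22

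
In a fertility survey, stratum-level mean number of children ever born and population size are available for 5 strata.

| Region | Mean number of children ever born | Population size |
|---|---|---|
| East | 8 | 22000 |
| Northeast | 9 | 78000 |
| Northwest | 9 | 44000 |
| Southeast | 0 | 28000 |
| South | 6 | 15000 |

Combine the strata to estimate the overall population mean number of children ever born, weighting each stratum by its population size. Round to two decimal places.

7.29

Σ Nₕ·x̄ₕ = 8×22000 + 9×78000 + 9×44000 + 0×28000 + 6×15000
  = 176000 + 702000 + 396000 + 0 + 90000 = 1364000
Σ Nₕ = 187000
Overall mean = 1364000 / 187000 = 7.2941176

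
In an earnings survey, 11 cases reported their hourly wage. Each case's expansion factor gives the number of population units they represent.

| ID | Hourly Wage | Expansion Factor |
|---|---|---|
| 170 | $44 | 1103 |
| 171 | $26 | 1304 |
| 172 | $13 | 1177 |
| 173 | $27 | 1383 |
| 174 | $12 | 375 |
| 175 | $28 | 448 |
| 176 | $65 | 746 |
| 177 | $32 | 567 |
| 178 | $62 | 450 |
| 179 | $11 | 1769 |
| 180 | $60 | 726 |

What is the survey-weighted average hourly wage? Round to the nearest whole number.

31

Weighted sum = 44×1103 + 26×1304 + 13×1177 + 27×1383 + 12×375 + 28×448 + 65×746 + 32×567 + 62×450 + 11×1769 + 60×726
  = 309675
Sum of weights = 1103 + 1304 + 1177 + 1383 + 375 + 448 + 746 + 567 + 450 + 1769 + 726 = 10048
Weighted mean = 309675 / 10048 = 30.819566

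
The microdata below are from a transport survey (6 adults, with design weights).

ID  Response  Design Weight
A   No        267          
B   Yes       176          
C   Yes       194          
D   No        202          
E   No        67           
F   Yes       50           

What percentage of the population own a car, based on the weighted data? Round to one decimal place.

43.9

Sum of weights for 'Yes' = 176 + 194 + 50 = 420
Total weight = 267 + 176 + 194 + 202 + 67 + 50 = 956
Weighted proportion = 420 / 956 = 0.43933054 → 43.933054%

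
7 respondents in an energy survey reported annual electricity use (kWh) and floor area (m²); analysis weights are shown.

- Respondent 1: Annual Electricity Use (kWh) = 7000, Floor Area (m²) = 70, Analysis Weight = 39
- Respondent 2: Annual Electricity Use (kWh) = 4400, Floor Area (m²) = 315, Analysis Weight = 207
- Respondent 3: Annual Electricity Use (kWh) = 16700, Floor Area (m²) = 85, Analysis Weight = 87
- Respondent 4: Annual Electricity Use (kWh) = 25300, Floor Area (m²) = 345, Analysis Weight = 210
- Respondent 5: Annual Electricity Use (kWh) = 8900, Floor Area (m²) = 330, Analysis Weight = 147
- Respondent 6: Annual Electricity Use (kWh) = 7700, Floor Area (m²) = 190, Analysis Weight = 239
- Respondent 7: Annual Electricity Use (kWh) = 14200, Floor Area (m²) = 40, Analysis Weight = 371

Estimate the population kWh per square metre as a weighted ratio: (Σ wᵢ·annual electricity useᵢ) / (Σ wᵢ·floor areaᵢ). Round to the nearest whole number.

64

Σ wᵢ·y = 7000×39 + 4400×207 + 16700×87 + 25300×210 + 8900×147 + 7700×239 + 14200×371
  = 273000 + 910800 + 1452900 + 5313000 + 1308300 + 1840300 + 5268200 = 16366500
Σ wᵢ·x = 70×39 + 315×207 + 85×87 + 345×210 + 330×147 + 190×239 + 40×371
  = 256540
Ratio = 16366500 / 256540 = 63.797069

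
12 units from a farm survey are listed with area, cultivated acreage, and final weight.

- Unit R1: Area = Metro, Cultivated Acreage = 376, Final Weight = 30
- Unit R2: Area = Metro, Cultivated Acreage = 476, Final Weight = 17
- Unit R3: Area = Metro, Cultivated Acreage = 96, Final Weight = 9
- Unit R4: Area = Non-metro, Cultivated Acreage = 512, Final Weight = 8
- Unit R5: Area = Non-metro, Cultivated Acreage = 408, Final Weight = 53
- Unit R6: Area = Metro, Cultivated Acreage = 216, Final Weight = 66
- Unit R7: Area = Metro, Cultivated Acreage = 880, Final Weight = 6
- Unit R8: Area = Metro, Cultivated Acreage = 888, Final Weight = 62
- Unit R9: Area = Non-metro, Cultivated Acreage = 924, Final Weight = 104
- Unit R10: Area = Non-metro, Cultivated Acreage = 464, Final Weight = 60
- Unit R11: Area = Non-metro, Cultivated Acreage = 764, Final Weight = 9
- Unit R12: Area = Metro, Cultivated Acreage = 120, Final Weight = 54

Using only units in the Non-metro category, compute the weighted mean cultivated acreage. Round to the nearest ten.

670

Non-metro rows: R4, R5, R9, R10, R11
Weighted sum = 512×8 + 408×53 + 924×104 + 464×60 + 764×9
  = 4096 + 21624 + 96096 + 27840 + 6876 = 156532
Sum of weights = 8 + 53 + 104 + 60 + 9 = 234
Weighted mean = 156532 / 234 = 668.94017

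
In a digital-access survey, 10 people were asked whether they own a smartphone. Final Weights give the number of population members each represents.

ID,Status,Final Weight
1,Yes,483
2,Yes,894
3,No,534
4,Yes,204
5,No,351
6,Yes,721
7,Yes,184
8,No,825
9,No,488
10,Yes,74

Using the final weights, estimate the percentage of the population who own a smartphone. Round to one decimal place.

Sum of weights for 'Yes' = 483 + 894 + 204 + 721 + 184 + 74 = 2560
Total weight = 483 + 894 + 534 + 204 + 351 + 721 + 184 + 825 + 488 + 74 = 4758
Weighted proportion = 2560 / 4758 = 0.53804119 → 53.804119%

53.8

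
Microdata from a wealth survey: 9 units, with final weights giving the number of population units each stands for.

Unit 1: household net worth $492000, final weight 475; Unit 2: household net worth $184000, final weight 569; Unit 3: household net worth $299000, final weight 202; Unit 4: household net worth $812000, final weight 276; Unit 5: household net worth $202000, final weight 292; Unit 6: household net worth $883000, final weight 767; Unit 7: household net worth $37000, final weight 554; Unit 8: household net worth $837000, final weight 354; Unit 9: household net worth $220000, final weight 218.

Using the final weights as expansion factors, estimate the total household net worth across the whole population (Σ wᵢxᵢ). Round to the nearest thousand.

Weighted total = 492000×475 + 184000×569 + 299000×202 + 812000×276 + 202000×292 + 883000×767 + 37000×554 + 837000×354 + 220000×218
  = 1723907000

1723907000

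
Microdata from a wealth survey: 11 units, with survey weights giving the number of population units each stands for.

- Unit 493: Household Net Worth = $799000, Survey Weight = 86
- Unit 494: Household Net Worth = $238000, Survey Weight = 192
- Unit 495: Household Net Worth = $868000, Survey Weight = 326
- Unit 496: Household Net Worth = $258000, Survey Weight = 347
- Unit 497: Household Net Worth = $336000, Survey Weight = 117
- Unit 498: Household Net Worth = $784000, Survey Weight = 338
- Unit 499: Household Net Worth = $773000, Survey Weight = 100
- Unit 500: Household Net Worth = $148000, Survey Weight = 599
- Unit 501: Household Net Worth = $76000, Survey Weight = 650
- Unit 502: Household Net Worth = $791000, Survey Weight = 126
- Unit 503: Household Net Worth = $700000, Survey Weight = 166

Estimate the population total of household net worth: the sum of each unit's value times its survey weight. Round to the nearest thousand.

Weighted total = 799000×86 + 238000×192 + 868000×326 + 258000×347 + 336000×117 + 784000×338 + 773000×100 + 148000×599 + 76000×650 + 791000×126 + 700000×166
  = 1222426000

1222426000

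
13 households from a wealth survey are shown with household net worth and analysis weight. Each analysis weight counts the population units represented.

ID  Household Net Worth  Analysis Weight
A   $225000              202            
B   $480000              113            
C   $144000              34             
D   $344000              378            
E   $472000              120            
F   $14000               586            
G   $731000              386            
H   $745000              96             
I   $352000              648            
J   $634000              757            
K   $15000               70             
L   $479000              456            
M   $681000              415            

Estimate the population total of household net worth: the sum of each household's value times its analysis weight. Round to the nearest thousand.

Weighted total = 1863271000

1863271000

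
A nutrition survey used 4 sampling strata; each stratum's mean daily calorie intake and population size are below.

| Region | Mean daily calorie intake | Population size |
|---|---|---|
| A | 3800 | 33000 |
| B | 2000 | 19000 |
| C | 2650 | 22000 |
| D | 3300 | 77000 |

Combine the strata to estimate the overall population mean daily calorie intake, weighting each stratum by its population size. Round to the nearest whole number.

Σ Nₕ·x̄ₕ = 3800×33000 + 2000×19000 + 2650×22000 + 3300×77000
  = 475800000
Σ Nₕ = 33000 + 19000 + 22000 + 77000 = 151000
Overall mean = 475800000 / 151000 = 3150.9934

3151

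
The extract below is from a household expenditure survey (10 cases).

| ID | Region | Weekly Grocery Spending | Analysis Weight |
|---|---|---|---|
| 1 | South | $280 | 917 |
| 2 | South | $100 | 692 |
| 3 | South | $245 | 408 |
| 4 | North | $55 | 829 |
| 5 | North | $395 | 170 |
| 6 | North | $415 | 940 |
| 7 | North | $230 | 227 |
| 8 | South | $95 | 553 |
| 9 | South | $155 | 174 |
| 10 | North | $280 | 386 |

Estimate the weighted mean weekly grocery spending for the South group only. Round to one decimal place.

184.2

South rows: 1, 2, 3, 8, 9
Weighted sum = 280×917 + 100×692 + 245×408 + 95×553 + 155×174
  = 256760 + 69200 + 99960 + 52535 + 26970 = 505425
Sum of weights = 917 + 692 + 408 + 553 + 174 = 2744
Weighted mean = 505425 / 2744 = 184.19278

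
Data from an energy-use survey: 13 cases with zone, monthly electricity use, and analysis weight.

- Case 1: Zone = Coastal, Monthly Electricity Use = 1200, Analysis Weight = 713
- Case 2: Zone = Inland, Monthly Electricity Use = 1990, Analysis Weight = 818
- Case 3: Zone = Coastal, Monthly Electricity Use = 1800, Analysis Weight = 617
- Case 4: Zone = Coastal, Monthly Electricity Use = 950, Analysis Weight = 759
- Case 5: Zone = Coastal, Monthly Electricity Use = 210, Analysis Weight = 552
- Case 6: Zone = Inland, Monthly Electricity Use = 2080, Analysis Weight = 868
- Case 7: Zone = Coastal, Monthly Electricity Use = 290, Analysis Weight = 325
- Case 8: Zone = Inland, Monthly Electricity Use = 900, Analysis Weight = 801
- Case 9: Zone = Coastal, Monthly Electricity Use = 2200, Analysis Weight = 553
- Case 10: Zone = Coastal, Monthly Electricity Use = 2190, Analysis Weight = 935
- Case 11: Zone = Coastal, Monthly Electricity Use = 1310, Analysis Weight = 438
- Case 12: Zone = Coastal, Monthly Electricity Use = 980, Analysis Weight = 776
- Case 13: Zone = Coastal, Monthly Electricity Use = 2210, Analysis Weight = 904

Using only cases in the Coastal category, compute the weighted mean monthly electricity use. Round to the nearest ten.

1440

Coastal rows: 1, 3, 4, 5, 7, 9, 10, 11, 12, 13
Weighted sum = 1200×713 + 1800×617 + 950×759 + 210×552 + 290×325 + 2200×553 + 2190×935 + 1310×438 + 980×776 + 2210×904
  = 855600 + 1110600 + 721050 + 115920 + 94250 + 1216600 + 2047650 + 573780 + 760480 + 1997840 = 9493770
Sum of weights = 713 + 617 + 759 + 552 + 325 + 553 + 935 + 438 + 776 + 904 = 6572
Weighted mean = 9493770 / 6572 = 1444.5785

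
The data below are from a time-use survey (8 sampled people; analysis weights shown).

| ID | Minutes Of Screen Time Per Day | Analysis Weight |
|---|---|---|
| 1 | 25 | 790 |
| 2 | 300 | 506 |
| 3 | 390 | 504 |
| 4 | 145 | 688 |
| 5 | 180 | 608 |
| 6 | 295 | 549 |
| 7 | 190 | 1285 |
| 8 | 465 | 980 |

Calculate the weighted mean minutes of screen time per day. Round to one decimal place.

243.5

Weighted sum = 25×790 + 300×506 + 390×504 + 145×688 + 180×608 + 295×549 + 190×1285 + 465×980
  = 19750 + 151800 + 196560 + 99760 + 109440 + 161955 + 244150 + 455700 = 1439115
Sum of weights = 790 + 506 + 504 + 688 + 608 + 549 + 1285 + 980 = 5910
Weighted mean = 1439115 / 5910 = 243.50508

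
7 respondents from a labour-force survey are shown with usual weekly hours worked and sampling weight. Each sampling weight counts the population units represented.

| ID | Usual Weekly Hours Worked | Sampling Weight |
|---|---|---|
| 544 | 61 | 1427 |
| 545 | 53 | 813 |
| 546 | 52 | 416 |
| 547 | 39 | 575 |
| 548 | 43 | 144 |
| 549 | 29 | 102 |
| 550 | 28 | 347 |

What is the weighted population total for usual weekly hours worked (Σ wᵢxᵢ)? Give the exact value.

193059

Weighted total = 61×1427 + 53×813 + 52×416 + 39×575 + 43×144 + 29×102 + 28×347
  = 87047 + 43089 + 21632 + 22425 + 6192 + 2958 + 9716 = 193059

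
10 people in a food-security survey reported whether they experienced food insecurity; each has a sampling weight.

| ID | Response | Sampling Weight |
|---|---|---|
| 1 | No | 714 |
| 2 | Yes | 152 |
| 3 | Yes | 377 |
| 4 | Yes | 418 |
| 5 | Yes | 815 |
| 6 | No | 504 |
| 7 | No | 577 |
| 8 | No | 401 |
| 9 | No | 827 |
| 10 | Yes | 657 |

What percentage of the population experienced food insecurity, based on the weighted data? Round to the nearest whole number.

Sum of weights for 'Yes' = 152 + 377 + 418 + 815 + 657 = 2419
Total weight = 714 + 152 + 377 + 418 + 815 + 504 + 577 + 401 + 827 + 657 = 5442
Weighted proportion = 2419 / 5442 = 0.4445057 → 44.45057%

44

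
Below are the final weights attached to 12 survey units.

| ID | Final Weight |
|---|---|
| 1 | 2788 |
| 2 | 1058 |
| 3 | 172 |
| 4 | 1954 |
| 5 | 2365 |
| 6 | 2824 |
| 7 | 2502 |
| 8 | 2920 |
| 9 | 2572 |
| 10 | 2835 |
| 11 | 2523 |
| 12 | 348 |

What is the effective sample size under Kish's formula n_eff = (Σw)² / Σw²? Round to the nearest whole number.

Σ wᵢ = 2788 + 1058 + 172 + 1954 + 2365 + 2824 + 2502 + 2920 + 2572 + 2835 + 2523 + 348 = 24861
Σ wᵢ² = 62233655
n_eff = 24861² / 62233655 = 618069321 / 62233655 = 9.9314321

10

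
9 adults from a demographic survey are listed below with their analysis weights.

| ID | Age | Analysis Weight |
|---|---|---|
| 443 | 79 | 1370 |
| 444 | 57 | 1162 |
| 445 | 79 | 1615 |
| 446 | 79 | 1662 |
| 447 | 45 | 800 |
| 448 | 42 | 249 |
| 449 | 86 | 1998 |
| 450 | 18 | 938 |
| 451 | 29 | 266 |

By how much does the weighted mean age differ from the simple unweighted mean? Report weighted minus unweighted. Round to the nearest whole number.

Unweighted sum = 79 + 57 + 79 + 79 + 45 + 42 + 86 + 18 + 29 = 514
Unweighted mean = 514 / 9 = 57.111111
Weighted sum = 79×1370 + 57×1162 + 79×1615 + 79×1662 + 45×800 + 42×249 + 86×1998 + 18×938 + 29×266
  = 108230 + 66234 + 127585 + 131298 + 36000 + 10458 + 171828 + 16884 + 7714 = 676231
Sum of weights = 10060
Weighted mean = 676231 / 10060 = 67.219781
Difference (weighted minus unweighted) = 10.10867

10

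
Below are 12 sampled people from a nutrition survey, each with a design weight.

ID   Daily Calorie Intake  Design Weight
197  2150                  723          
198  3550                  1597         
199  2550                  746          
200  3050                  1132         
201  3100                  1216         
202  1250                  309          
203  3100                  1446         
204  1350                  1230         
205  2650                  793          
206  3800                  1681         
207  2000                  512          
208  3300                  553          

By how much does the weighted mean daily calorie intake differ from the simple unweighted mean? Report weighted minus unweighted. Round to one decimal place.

Unweighted sum = 2150 + 3550 + 2550 + 3050 + 3100 + 1250 + 3100 + 1350 + 2650 + 3800 + 2000 + 3300 = 31850
Unweighted mean = 31850 / 12 = 2654.1667
Weighted sum = 2150×723 + 3550×1597 + 2550×746 + 3050×1132 + 3100×1216 + 1250×309 + 3100×1446 + 1350×1230 + 2650×793 + 3800×1681 + 2000×512 + 3300×553
  = 1554450 + 5669350 + 1902300 + 3452600 + 3769600 + 386250 + 4482600 + 1660500 + 2101450 + 6387800 + 1024000 + 1824900 = 34215800
Sum of weights = 723 + 1597 + 746 + 1132 + 1216 + 309 + 1446 + 1230 + 793 + 1681 + 512 + 553 = 11938
Weighted mean = 34215800 / 11938 = 2866.125
Difference (weighted minus unweighted) = 211.95831

212.0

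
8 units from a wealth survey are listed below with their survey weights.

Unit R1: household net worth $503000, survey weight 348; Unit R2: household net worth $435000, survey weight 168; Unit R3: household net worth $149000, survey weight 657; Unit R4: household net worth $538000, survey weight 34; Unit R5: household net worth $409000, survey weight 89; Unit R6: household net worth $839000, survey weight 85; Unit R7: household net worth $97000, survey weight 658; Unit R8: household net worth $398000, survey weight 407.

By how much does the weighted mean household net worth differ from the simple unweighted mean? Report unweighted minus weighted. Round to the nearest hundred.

135700

Unweighted sum = 3368000
Unweighted mean = 3368000 / 8 = 421000
Weighted sum = 503000×348 + 435000×168 + 149000×657 + 538000×34 + 409000×89 + 839000×85 + 97000×658 + 398000×407
  = 175044000 + 73080000 + 97893000 + 18292000 + 36401000 + 71315000 + 63826000 + 161986000 = 697837000
Sum of weights = 348 + 168 + 657 + 34 + 89 + 85 + 658 + 407 = 2446
Weighted mean = 697837000 / 2446 = 285297.22
Difference (unweighted minus weighted) = 135702.78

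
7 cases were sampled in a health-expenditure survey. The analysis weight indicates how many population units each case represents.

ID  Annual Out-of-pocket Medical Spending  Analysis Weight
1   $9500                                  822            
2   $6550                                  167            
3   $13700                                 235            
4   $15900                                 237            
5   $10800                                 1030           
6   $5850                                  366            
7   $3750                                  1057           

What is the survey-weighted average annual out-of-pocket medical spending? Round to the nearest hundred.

8500

Weighted sum = 9500×822 + 6550×167 + 13700×235 + 15900×237 + 10800×1030 + 5850×366 + 3750×1057
  = 7809000 + 1093850 + 3219500 + 3768300 + 11124000 + 2141100 + 3963750 = 33119500
Sum of weights = 822 + 167 + 235 + 237 + 1030 + 366 + 1057 = 3914
Weighted mean = 33119500 / 3914 = 8461.8038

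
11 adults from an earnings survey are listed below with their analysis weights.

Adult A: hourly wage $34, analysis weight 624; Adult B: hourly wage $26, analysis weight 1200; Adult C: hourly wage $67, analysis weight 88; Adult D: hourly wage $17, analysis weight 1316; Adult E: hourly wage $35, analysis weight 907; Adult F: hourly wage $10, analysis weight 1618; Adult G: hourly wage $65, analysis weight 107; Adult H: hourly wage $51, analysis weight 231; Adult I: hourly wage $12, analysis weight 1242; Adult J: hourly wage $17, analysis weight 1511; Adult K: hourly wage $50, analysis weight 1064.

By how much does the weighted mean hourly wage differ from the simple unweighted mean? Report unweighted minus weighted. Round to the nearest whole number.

Unweighted sum = 34 + 26 + 67 + 17 + 35 + 10 + 65 + 51 + 12 + 17 + 50 = 384
Unweighted mean = 384 / 11 = 34.909091
Weighted sum = 34×624 + 26×1200 + 67×88 + 17×1316 + 35×907 + 10×1618 + 65×107 + 51×231 + 12×1242 + 17×1511 + 50×1064
  = 241136
Sum of weights = 624 + 1200 + 88 + 1316 + 907 + 1618 + 107 + 231 + 1242 + 1511 + 1064 = 9908
Weighted mean = 241136 / 9908 = 24.337505
Difference (unweighted minus weighted) = 10.571586

11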